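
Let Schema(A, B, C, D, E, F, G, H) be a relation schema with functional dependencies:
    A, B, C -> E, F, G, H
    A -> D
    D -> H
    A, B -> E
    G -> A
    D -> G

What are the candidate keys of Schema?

{A, B, C}, {B, C, D}, {B, C, G}

{B, C} never appear on the right of any FD, so every key must include all of them.
Closure of {A, B, C} is {A, B, C, D, E, F, G, H}, the whole schema; {A, B, C} is a candidate key.
Closure of {B, C, D} is {A, B, C, D, E, F, G, H}, the whole schema; {B, C, D} is a candidate key.
Closure of {B, C, G} is {A, B, C, D, E, F, G, H}, the whole schema; {B, C, G} is a candidate key.
No proper subset of any of these is a key, and no other minimal superkey exists.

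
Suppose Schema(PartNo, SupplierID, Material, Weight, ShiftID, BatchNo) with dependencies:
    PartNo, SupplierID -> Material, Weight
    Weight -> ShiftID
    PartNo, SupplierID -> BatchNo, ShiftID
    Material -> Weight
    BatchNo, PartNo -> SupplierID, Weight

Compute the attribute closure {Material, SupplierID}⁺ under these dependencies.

{Material, ShiftID, SupplierID, Weight}

Start with {Material, SupplierID}.
Material -> Weight applies; add {Weight} → now {Material, SupplierID, Weight}.
Weight -> ShiftID applies; add {ShiftID} → now {Material, ShiftID, SupplierID, Weight}.
No further FD applies.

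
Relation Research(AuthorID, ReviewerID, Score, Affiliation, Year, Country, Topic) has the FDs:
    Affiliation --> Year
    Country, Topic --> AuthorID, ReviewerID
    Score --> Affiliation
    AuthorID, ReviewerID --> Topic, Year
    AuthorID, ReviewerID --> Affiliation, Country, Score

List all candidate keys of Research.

{AuthorID, ReviewerID} is a candidate key since {AuthorID, ReviewerID}⁺ = {Affiliation, AuthorID, Country, ReviewerID, Score, Topic, Year} covers every attribute.
{Country, Topic} is a candidate key since {Country, Topic}⁺ = {Affiliation, AuthorID, Country, ReviewerID, Score, Topic, Year} covers every attribute.
These are minimal and exhaustive — every other superkey contains one of them.

{AuthorID, ReviewerID}, {Country, Topic}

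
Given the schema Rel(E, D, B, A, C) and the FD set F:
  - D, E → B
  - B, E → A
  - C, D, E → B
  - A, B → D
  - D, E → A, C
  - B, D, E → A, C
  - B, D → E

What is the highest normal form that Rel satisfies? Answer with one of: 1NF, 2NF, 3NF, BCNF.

Candidate keys: {A, B}, {B, D}, {B, E}, {D, E}. Prime attributes: {A, B, D, E}.
Each dependency's left side is a superkey — BCNF holds.

BCNF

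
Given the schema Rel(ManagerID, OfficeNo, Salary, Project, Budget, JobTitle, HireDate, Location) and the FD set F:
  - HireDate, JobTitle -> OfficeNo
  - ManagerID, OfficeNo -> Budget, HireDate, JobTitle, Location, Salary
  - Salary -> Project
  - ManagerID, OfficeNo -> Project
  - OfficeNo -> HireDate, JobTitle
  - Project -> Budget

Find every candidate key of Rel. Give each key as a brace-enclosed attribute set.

Attributes never on any right-hand side: {ManagerID} — every candidate key must contain it.
Closure of {ManagerID, OfficeNo} is {Budget, HireDate, JobTitle, Location, ManagerID, OfficeNo, Project, Salary}, the whole schema; {ManagerID, OfficeNo} is a candidate key.
Closure of {HireDate, JobTitle, ManagerID} is {Budget, HireDate, JobTitle, Location, ManagerID, OfficeNo, Project, Salary}, the whole schema; {HireDate, JobTitle, ManagerID} is a candidate key.
These are minimal and exhaustive — every other superkey contains one of them.

{HireDate, JobTitle, ManagerID}, {ManagerID, OfficeNo}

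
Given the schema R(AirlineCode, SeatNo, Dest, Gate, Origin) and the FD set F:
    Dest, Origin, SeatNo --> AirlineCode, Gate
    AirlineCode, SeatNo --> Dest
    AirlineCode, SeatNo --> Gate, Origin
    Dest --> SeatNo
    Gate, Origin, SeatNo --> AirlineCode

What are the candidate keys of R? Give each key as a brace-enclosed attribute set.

{AirlineCode, Dest}, {AirlineCode, SeatNo}, {Dest, Origin}, {Gate, Origin, SeatNo}

Closure of {AirlineCode, Dest} is {AirlineCode, Dest, Gate, Origin, SeatNo}, the whole schema; {AirlineCode, Dest} is a candidate key.
Closure of {AirlineCode, SeatNo} is {AirlineCode, Dest, Gate, Origin, SeatNo}, the whole schema; {AirlineCode, SeatNo} is a candidate key.
Closure of {Dest, Origin} is {AirlineCode, Dest, Gate, Origin, SeatNo}, the whole schema; {Dest, Origin} is a candidate key.
Closure of {Gate, Origin, SeatNo} is {AirlineCode, Dest, Gate, Origin, SeatNo}, the whole schema; {Gate, Origin, SeatNo} is a candidate key.
Any other superkey properly contains one of these, so there are no further candidate keys.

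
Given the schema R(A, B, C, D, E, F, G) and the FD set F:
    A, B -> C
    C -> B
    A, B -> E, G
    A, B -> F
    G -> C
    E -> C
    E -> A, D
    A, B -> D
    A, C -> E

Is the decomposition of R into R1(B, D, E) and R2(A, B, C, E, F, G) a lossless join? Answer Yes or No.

The shared attributes are {B, E} and {B, E}⁺ = {A, B, C, D, E, F, G}.
R1 is contained in that closure, so R1 ∩ R2 -> R1 holds and the join is lossless.

Yes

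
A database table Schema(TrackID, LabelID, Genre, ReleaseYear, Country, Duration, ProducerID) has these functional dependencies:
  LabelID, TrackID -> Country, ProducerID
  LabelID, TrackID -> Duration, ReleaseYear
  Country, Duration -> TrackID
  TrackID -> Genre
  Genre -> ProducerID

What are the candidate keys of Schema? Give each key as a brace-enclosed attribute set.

{LabelID} never appears on the right of any FD, so every key must include it.
{LabelID, TrackID}⁺ = {Country, Duration, Genre, LabelID, ProducerID, ReleaseYear, TrackID}, which is every attribute, so {LabelID, TrackID} is a candidate key.
{Country, Duration, LabelID}⁺ = {Country, Duration, Genre, LabelID, ProducerID, ReleaseYear, TrackID}, which is every attribute, so {Country, Duration, LabelID} is a candidate key.
Any other superkey properly contains one of these, so there are no further candidate keys.

{Country, Duration, LabelID}, {LabelID, TrackID}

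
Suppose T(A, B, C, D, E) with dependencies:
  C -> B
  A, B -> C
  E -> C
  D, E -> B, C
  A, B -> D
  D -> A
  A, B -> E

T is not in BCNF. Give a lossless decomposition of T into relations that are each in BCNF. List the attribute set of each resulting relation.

{A, D}; {B, C}; {C, E}; {D, E}

Candidate keys of the original relation: {A, B}, {A, C}, {A, E}, {B, D}, {C, D}, {D, E}.
In {A, B, C, D, E}, {C} is not a superkey ({C}⁺ restricted to this set is {B, C}), so split on C -> B into {B, C} and {A, C, D, E}.
{B, C}: every determinant is a superkey — BCNF.
In {A, C, D, E}, {E} is not a superkey ({E}⁺ restricted to this set is {C, E}), so split on E -> C into {C, E} and {A, D, E}.
{C, E}: every determinant is a superkey — BCNF.
In {A, D, E}, {D} is not a superkey ({D}⁺ restricted to this set is {A, D}), so split on D -> A into {A, D} and {D, E}.
{A, D}: every determinant is a superkey — BCNF.
{D, E}: every determinant is a superkey — BCNF.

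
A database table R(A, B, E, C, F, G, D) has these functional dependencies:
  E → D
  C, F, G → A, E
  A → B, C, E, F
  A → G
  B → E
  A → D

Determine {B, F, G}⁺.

Start with {B, F, G}.
B → E applies; add {E} → now {B, E, F, G}.
E → D applies; add {D} → now {B, D, E, F, G}.
No further FD applies.

{B, D, E, F, G}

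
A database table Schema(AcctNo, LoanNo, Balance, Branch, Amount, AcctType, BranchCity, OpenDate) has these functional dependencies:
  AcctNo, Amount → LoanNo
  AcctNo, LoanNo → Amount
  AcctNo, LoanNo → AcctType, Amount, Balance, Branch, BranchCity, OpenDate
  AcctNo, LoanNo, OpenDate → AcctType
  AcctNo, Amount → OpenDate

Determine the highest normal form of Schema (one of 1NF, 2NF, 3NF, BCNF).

Candidate keys: {AcctNo, Amount}, {AcctNo, LoanNo}. Prime attributes: {AcctNo, Amount, LoanNo}.
The left-hand side of every FD is a superkey, so BCNF is satisfied.

BCNF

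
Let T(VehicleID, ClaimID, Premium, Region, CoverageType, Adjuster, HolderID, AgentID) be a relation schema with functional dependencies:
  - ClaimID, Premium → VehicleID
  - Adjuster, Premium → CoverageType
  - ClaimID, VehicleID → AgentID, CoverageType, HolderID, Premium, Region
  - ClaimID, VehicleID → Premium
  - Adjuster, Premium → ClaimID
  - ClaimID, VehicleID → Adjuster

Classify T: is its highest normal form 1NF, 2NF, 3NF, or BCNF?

BCNF

Candidate keys: {Adjuster, Premium}, {ClaimID, Premium}, {ClaimID, VehicleID}. Prime attributes: {Adjuster, ClaimID, Premium, VehicleID}.
The left-hand side of every FD is a superkey, so BCNF is satisfied.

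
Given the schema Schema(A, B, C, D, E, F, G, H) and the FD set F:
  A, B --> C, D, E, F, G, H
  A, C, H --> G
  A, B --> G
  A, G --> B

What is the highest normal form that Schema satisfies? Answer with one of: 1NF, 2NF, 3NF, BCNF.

BCNF

Candidate keys: {A, B}, {A, C, H}, {A, G}. Prime attributes: {A, B, C, G, H}.
Every FD has a superkey on the left, so the relation is in BCNF.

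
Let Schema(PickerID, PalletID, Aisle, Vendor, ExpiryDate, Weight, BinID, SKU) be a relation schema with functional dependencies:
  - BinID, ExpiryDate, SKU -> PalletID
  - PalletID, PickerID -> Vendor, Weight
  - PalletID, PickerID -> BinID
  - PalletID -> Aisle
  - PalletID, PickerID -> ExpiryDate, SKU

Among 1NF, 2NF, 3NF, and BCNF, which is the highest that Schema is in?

Candidate keys: {BinID, ExpiryDate, PickerID, SKU}, {PalletID, PickerID}. Prime attributes: {BinID, ExpiryDate, PalletID, PickerID, SKU}.
BinID, ExpiryDate, SKU -> PalletID: {BinID, ExpiryDate, SKU}⁺ = {Aisle, BinID, ExpiryDate, PalletID, SKU}, which is not all of the attributes, so the left side is not a superkey — BCNF is violated.
PalletID -> Aisle has non-prime {Aisle} on the right and a non-superkey on the left, so 3NF fails.
Since {PalletID} ⊂ {PalletID, PickerID} and {PalletID}⁺ ⊇ {Aisle} with {Aisle} non-prime, there is a partial dependency; 2NF fails.

1NF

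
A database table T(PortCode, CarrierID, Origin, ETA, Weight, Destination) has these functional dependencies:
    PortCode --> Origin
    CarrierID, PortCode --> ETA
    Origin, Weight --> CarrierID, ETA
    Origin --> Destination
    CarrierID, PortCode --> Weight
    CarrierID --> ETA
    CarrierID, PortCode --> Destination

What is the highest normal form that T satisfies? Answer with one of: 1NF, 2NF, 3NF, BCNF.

Candidate keys: {CarrierID, PortCode}, {PortCode, Weight}. Prime attributes: {CarrierID, PortCode, Weight}.
For PortCode --> Origin we have {PortCode}⁺ = {Destination, Origin, PortCode}; {PortCode} is not a superkey, so BCNF fails.
PortCode --> Origin has non-prime {Origin} on the right and a non-superkey on the left, so 3NF fails.
Since {CarrierID} ⊂ {CarrierID, PortCode} and {CarrierID}⁺ ⊇ {ETA} with {ETA} non-prime, there is a partial dependency; 2NF fails.

1NF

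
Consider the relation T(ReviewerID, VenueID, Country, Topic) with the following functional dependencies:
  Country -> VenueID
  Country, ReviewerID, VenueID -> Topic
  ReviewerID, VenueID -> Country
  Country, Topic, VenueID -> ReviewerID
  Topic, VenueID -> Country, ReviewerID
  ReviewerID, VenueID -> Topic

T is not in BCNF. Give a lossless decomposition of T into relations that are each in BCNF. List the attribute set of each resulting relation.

Candidate keys of the original relation: {Country, ReviewerID}, {Country, Topic}, {ReviewerID, VenueID}, {Topic, VenueID}.
In {Country, ReviewerID, Topic, VenueID}, {Country} is not a superkey ({Country}⁺ restricted to this set is {Country, VenueID}), so split on Country -> VenueID into {Country, VenueID} and {Country, ReviewerID, Topic}.
{Country, VenueID}: every determinant is a superkey — BCNF.
{Country, ReviewerID, Topic}: every determinant is a superkey — BCNF.

{Country, ReviewerID, Topic}; {Country, VenueID}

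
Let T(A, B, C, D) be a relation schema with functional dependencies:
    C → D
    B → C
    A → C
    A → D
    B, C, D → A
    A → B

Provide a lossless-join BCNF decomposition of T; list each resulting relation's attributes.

Candidate keys of the original relation: {A}, {B}.
Within {A, B, C, D}: {C}⁺ ∩ {A, B, C, D} = {C, D}, not the whole set, so C → D violates BCNF; decompose into {C, D} and {A, B, C}.
{C, D} has no BCNF violation.
{A, B, C} has no BCNF violation.

{A, B, C}; {C, D}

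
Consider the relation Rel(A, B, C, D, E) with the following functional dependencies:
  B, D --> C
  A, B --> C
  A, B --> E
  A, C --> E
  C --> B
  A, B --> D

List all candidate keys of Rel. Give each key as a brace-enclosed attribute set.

{A, B}, {A, C}

No FD produces {A}, so it must be in every candidate key.
{A, B}⁺ = {A, B, C, D, E}, which is every attribute, so {A, B} is a candidate key.
{A, C}⁺ = {A, B, C, D, E}, which is every attribute, so {A, C} is a candidate key.
No proper subset of any of these is a key, and no other minimal superkey exists.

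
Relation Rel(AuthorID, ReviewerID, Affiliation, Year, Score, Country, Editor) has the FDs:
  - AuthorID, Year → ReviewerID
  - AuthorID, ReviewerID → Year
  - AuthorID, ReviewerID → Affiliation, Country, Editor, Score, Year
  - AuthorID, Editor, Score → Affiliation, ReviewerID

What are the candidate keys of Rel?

Attributes never on any right-hand side: {AuthorID} — every candidate key must contain it.
Closure of {AuthorID, ReviewerID} is {Affiliation, AuthorID, Country, Editor, ReviewerID, Score, Year}, the whole schema; {AuthorID, ReviewerID} is a candidate key.
Closure of {AuthorID, Year} is {Affiliation, AuthorID, Country, Editor, ReviewerID, Score, Year}, the whole schema; {AuthorID, Year} is a candidate key.
Closure of {AuthorID, Editor, Score} is {Affiliation, AuthorID, Country, Editor, ReviewerID, Score, Year}, the whole schema; {AuthorID, Editor, Score} is a candidate key.
No proper subset of any of these is a key, and no other minimal superkey exists.

{AuthorID, Editor, Score}, {AuthorID, ReviewerID}, {AuthorID, Year}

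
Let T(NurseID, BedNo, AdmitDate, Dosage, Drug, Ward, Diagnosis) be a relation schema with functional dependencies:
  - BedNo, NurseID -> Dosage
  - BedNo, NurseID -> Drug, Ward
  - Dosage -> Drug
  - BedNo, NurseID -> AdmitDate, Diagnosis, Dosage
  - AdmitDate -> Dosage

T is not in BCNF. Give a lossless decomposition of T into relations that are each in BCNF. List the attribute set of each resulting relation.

Candidate key of the original relation: {BedNo, NurseID}.
{AdmitDate, BedNo, Diagnosis, Dosage, Drug, NurseID, Ward}: {Dosage} determines {Dosage, Drug} here but is not a superkey — split on Dosage -> Drug, giving {Dosage, Drug} and {AdmitDate, BedNo, Diagnosis, Dosage, NurseID, Ward}.
{Dosage, Drug}: every determinant is a superkey — BCNF.
{AdmitDate, BedNo, Diagnosis, Dosage, NurseID, Ward}: {AdmitDate} determines {AdmitDate, Dosage} here but is not a superkey — split on AdmitDate -> Dosage, giving {AdmitDate, Dosage} and {AdmitDate, BedNo, Diagnosis, NurseID, Ward}.
{AdmitDate, Dosage}: every determinant is a superkey — BCNF.
{AdmitDate, BedNo, Diagnosis, NurseID, Ward}: every determinant is a superkey — BCNF.

{AdmitDate, BedNo, Diagnosis, NurseID, Ward}; {AdmitDate, Dosage}; {Dosage, Drug}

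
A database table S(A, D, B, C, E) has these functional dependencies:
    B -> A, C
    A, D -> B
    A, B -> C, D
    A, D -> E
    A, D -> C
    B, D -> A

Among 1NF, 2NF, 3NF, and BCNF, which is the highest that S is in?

BCNF

Candidate keys: {A, D}, {B}. Prime attributes: {A, B, D}.
The left-hand side of every FD is a superkey, so BCNF is satisfied.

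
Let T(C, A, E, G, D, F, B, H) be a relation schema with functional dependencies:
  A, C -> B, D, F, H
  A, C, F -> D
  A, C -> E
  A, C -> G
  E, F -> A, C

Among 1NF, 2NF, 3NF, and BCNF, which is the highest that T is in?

Candidate keys: {A, C}, {E, F}. Prime attributes: {A, C, E, F}.
Each dependency's left side is a superkey — BCNF holds.

BCNF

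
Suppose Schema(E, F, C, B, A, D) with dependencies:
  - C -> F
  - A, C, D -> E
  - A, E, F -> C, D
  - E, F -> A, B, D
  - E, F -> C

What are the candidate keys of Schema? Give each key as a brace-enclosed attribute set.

{A, C, D}, {C, E}, {E, F}

Closure of {C, E} is {A, B, C, D, E, F}, the whole schema; {C, E} is a candidate key.
Closure of {E, F} is {A, B, C, D, E, F}, the whole schema; {E, F} is a candidate key.
Closure of {A, C, D} is {A, B, C, D, E, F}, the whole schema; {A, C, D} is a candidate key.
These are minimal and exhaustive — every other superkey contains one of them.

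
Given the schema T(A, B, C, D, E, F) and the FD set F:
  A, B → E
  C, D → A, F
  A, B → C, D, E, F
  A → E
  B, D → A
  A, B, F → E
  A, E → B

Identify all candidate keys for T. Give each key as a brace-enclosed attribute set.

{A} is a candidate key since {A}⁺ = {A, B, C, D, E, F} covers every attribute.
{B, D} is a candidate key since {B, D}⁺ = {A, B, C, D, E, F} covers every attribute.
{C, D} is a candidate key since {C, D}⁺ = {A, B, C, D, E, F} covers every attribute.
Any other superkey properly contains one of these, so there are no further candidate keys.

{A}, {B, D}, {C, D}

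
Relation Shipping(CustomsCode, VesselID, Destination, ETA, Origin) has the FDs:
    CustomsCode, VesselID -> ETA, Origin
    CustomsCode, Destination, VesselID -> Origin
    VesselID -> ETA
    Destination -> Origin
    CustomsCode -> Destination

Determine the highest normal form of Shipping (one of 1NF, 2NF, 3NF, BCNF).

1NF

Candidate key: {CustomsCode, VesselID}. Prime attributes: {CustomsCode, VesselID}.
VesselID -> ETA breaks BCNF: {VesselID}⁺ = {ETA, VesselID}, so {VesselID} is not a superkey.
VesselID -> ETA determines the non-prime attribute {ETA} from a non-superkey — 3NF is violated.
The proper key subset {CustomsCode} of {CustomsCode, VesselID} determines non-prime {Destination, Origin}, so the relation is not even in 2NF.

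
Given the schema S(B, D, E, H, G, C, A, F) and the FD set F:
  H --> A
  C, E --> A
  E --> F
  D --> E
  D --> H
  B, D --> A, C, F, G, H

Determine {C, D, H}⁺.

Start with {C, D, H}.
H --> A applies; add {A} → now {A, C, D, H}.
D --> E applies; add {E} → now {A, C, D, E, H}.
E --> F applies; add {F} → now {A, C, D, E, F, H}.
No further FD applies.

{A, C, D, E, F, H}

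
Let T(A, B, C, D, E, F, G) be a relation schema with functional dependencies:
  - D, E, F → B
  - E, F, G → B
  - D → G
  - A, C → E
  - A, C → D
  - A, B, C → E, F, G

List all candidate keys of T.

{A, C} never appear on the right of any FD, so every key must include all of them.
{A, B, C} is a candidate key since {A, B, C}⁺ = {A, B, C, D, E, F, G} covers every attribute.
{A, C, F} is a candidate key since {A, C, F}⁺ = {A, B, C, D, E, F, G} covers every attribute.
Any other superkey properly contains one of these, so there are no further candidate keys.

{A, B, C}, {A, C, F}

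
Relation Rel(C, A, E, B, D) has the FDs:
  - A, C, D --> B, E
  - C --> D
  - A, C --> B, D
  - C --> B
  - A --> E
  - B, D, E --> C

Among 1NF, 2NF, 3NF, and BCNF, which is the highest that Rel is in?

1NF

Candidate keys: {A, B, D}, {A, C}. Prime attributes: {A, B, C, D}.
For C --> D we have {C}⁺ = {B, C, D}; {C} is not a superkey, so BCNF fails.
A --> E determines the non-prime attribute {E} from a non-superkey — 3NF is violated.
{A} is a proper subset of the key {A, C}, and {A}⁺ contains the non-prime attribute {E} — a partial dependency, so 2NF is violated.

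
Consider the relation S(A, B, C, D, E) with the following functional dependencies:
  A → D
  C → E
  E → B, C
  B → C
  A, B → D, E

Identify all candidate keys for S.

{A, B}, {A, C}, {A, E}

{A} never appears on the right of any FD, so every key must include it.
Closure of {A, B} is {A, B, C, D, E}, the whole schema; {A, B} is a candidate key.
Closure of {A, C} is {A, B, C, D, E}, the whole schema; {A, C} is a candidate key.
Closure of {A, E} is {A, B, C, D, E}, the whole schema; {A, E} is a candidate key.
These are minimal and exhaustive — every other superkey contains one of them.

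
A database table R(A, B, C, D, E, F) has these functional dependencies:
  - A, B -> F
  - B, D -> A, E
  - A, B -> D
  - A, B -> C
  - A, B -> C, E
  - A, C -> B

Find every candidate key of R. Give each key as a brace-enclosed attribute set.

{A, B}, {A, C}, {B, D}

Closure of {A, B} is {A, B, C, D, E, F}, the whole schema; {A, B} is a candidate key.
Closure of {A, C} is {A, B, C, D, E, F}, the whole schema; {A, C} is a candidate key.
Closure of {B, D} is {A, B, C, D, E, F}, the whole schema; {B, D} is a candidate key.
No proper subset of any of these is a key, and no other minimal superkey exists.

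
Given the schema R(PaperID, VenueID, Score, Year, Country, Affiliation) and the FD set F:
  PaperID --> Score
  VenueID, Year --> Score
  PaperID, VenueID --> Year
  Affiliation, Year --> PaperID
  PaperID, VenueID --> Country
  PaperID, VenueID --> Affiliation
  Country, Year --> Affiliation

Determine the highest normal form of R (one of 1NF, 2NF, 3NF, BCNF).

Candidate keys: {Affiliation, VenueID, Year}, {Country, VenueID, Year}, {PaperID, VenueID}. Prime attributes: {Affiliation, Country, PaperID, VenueID, Year}.
For PaperID --> Score we have {PaperID}⁺ = {PaperID, Score}; {PaperID} is not a superkey, so BCNF fails.
Because {Score} is non-prime and the left side of PaperID --> Score is not a superkey, the relation is not in 3NF.
The proper key subset {PaperID} of {PaperID, VenueID} determines non-prime {Score}, so the relation is not even in 2NF.

1NF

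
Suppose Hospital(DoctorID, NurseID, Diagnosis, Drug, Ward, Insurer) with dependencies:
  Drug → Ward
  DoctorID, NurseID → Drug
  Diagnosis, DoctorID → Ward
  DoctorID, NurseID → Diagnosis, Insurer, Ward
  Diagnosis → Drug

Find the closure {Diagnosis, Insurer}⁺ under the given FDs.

Start with {Diagnosis, Insurer}.
Diagnosis → Drug applies; add {Drug} → now {Diagnosis, Drug, Insurer}.
Drug → Ward applies; add {Ward} → now {Diagnosis, Drug, Insurer, Ward}.
No further FD applies.

{Diagnosis, Drug, Insurer, Ward}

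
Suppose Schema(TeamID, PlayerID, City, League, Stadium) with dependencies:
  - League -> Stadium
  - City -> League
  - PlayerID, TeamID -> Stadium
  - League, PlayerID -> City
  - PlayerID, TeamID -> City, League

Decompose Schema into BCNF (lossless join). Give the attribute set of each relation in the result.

{City, League}; {City, PlayerID, TeamID}; {League, Stadium}

Candidate key of the original relation: {PlayerID, TeamID}.
Within {City, League, PlayerID, Stadium, TeamID}: {League}⁺ ∩ {City, League, PlayerID, Stadium, TeamID} = {League, Stadium}, not the whole set, so League -> Stadium violates BCNF; decompose into {League, Stadium} and {City, League, PlayerID, TeamID}.
{League, Stadium} is in BCNF.
Within {City, League, PlayerID, TeamID}: {City}⁺ ∩ {City, League, PlayerID, TeamID} = {City, League}, not the whole set, so City -> League violates BCNF; decompose into {City, League} and {City, PlayerID, TeamID}.
{City, League} is in BCNF.
{City, PlayerID, TeamID} is in BCNF.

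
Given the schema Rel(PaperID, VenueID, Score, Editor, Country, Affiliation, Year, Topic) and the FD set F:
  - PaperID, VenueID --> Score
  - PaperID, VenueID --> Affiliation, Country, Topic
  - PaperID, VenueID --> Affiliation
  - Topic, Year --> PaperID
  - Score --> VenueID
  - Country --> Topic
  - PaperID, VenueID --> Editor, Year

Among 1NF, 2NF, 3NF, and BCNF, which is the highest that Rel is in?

Candidate keys: {Country, Score, Year}, {Country, VenueID, Year}, {PaperID, Score}, {PaperID, VenueID}, {Score, Topic, Year}, {Topic, VenueID, Year}. Prime attributes: {Country, PaperID, Score, Topic, VenueID, Year}.
Topic, Year --> PaperID: {Topic, Year}⁺ = {PaperID, Topic, Year}, which is not all of the attributes, so the left side is not a superkey — BCNF is violated.
Its right-hand attributes {PaperID} are all prime, as are those of every other non-superkey FD — the relation is in 3NF.

3NF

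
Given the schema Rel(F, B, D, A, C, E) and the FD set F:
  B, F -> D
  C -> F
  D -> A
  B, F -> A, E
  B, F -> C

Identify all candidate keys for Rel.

{B, C}, {B, F}

No FD produces {B}, so it must be in every candidate key.
{B, C}⁺ = {A, B, C, D, E, F}, which is every attribute, so {B, C} is a candidate key.
{B, F}⁺ = {A, B, C, D, E, F}, which is every attribute, so {B, F} is a candidate key.
These are minimal and exhaustive — every other superkey contains one of them.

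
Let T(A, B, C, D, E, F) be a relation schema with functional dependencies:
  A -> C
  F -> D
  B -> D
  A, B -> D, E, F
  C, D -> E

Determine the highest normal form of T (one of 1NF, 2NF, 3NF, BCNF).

Candidate key: {A, B}. Prime attributes: {A, B}.
A -> C breaks BCNF: {A}⁺ = {A, C}, so {A} is not a superkey.
A -> C determines the non-prime attribute {C} from a non-superkey — 3NF is violated.
Since {A} ⊂ {A, B} and {A}⁺ ⊇ {C} with {C} non-prime, there is a partial dependency; 2NF fails.

1NF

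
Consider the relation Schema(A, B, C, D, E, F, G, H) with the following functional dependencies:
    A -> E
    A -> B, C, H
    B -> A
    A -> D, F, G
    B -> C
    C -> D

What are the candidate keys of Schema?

{A}, {B}

{A}⁺ = {A, B, C, D, E, F, G, H}, which is every attribute, so {A} is a candidate key.
{B}⁺ = {A, B, C, D, E, F, G, H}, which is every attribute, so {B} is a candidate key.
These are minimal and exhaustive — every other superkey contains one of them.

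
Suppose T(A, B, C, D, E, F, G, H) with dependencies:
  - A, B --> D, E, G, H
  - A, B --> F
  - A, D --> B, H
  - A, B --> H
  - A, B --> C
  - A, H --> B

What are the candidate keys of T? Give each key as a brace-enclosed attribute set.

{A, B}, {A, D}, {A, H}

No FD produces {A}, so it must be in every candidate key.
{A, B}⁺ = {A, B, C, D, E, F, G, H}, which is every attribute, so {A, B} is a candidate key.
{A, D}⁺ = {A, B, C, D, E, F, G, H}, which is every attribute, so {A, D} is a candidate key.
{A, H}⁺ = {A, B, C, D, E, F, G, H}, which is every attribute, so {A, H} is a candidate key.
Any other superkey properly contains one of these, so there are no further candidate keys.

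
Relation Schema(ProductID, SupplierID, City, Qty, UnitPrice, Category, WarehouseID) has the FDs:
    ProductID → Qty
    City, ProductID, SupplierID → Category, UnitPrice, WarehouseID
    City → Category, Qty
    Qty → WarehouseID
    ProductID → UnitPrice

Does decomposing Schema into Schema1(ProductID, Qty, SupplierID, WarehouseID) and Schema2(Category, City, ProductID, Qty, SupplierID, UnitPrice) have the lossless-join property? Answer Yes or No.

Yes

The shared attributes are {ProductID, Qty, SupplierID} and {ProductID, Qty, SupplierID}⁺ = {ProductID, Qty, SupplierID, UnitPrice, WarehouseID}.
This includes all of Schema1, so the common attributes are a superkey of Schema1 — the join is lossless.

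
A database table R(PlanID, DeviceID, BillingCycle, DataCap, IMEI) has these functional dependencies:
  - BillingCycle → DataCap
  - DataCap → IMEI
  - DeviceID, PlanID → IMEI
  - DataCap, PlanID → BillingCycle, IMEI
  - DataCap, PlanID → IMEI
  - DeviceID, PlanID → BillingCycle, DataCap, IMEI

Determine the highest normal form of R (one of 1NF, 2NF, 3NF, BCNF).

Candidate key: {DeviceID, PlanID}. Prime attributes: {DeviceID, PlanID}.
For BillingCycle → DataCap we have {BillingCycle}⁺ = {BillingCycle, DataCap, IMEI}; {BillingCycle} is not a superkey, so BCNF fails.
BillingCycle → DataCap determines the non-prime attribute {DataCap} from a non-superkey — 3NF is violated.
Checking every proper subset of each key, none determines a non-prime attribute — 2NF is satisfied.

2NF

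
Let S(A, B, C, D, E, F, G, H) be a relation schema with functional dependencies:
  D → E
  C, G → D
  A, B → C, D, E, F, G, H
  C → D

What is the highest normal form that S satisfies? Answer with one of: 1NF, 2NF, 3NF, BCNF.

2NF

Candidate key: {A, B}. Prime attributes: {A, B}.
D → E breaks BCNF: {D}⁺ = {D, E}, so {D} is not a superkey.
D → E determines the non-prime attribute {E} from a non-superkey — 3NF is violated.
No non-prime attribute depends on a proper subset of any candidate key, so 2NF holds.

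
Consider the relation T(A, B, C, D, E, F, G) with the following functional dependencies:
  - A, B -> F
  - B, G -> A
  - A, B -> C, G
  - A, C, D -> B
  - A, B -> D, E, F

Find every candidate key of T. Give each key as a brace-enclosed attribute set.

{A, B}⁺ = {A, B, C, D, E, F, G} — all of the relation — so {A, B} is a candidate key.
{B, G}⁺ = {A, B, C, D, E, F, G} — all of the relation — so {B, G} is a candidate key.
{A, C, D}⁺ = {A, B, C, D, E, F, G} — all of the relation — so {A, C, D} is a candidate key.
These are minimal and exhaustive — every other superkey contains one of them.

{A, B}, {A, C, D}, {B, G}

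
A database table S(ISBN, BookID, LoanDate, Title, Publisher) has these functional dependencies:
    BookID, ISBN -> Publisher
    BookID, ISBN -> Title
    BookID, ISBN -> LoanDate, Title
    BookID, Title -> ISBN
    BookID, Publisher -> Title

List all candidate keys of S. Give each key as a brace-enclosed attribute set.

{BookID} never appears on the right of any FD, so every key must include it.
{BookID, ISBN}⁺ = {BookID, ISBN, LoanDate, Publisher, Title} — all of the relation — so {BookID, ISBN} is a candidate key.
{BookID, Publisher}⁺ = {BookID, ISBN, LoanDate, Publisher, Title} — all of the relation — so {BookID, Publisher} is a candidate key.
{BookID, Title}⁺ = {BookID, ISBN, LoanDate, Publisher, Title} — all of the relation — so {BookID, Title} is a candidate key.
Any other superkey properly contains one of these, so there are no further candidate keys.

{BookID, ISBN}, {BookID, Publisher}, {BookID, Title}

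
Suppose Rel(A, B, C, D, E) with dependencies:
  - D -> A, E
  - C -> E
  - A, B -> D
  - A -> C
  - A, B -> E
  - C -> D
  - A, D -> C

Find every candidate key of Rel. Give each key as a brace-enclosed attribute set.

{A, B}, {B, C}, {B, D}

No FD produces {B}, so it must be in every candidate key.
{A, B}⁺ = {A, B, C, D, E}, which is every attribute, so {A, B} is a candidate key.
{B, C}⁺ = {A, B, C, D, E}, which is every attribute, so {B, C} is a candidate key.
{B, D}⁺ = {A, B, C, D, E}, which is every attribute, so {B, D} is a candidate key.
Any other superkey properly contains one of these, so there are no further candidate keys.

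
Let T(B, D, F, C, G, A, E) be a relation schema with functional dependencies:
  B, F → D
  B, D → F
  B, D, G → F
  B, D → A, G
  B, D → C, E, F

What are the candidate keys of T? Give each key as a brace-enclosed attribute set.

Attributes never on any right-hand side: {B} — every candidate key must contain it.
Closure of {B, D} is {A, B, C, D, E, F, G}, the whole schema; {B, D} is a candidate key.
Closure of {B, F} is {A, B, C, D, E, F, G}, the whole schema; {B, F} is a candidate key.
No proper subset of any of these is a key, and no other minimal superkey exists.

{B, D}, {B, F}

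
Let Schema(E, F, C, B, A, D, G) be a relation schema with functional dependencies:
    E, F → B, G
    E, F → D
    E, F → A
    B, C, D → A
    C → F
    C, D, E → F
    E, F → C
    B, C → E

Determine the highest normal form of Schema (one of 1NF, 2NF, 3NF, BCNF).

3NF

Candidate keys: {B, C}, {C, E}, {E, F}. Prime attributes: {B, C, E, F}.
C → F: {C}⁺ = {C, F}, which is not all of the attributes, so the left side is not a superkey — BCNF is violated.
Since {F} ⊆ prime attributes and every other non-superkey FD also has a prime right side, the schema is in 3NF.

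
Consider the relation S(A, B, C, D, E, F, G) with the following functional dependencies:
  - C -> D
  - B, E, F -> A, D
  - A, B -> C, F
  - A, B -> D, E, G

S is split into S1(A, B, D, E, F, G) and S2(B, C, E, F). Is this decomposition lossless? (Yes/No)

S1 ∩ S2 = {B, E, F}; its closure under F is {A, B, C, D, E, F, G}.
This includes all of S1, so the common attributes are a superkey of S1 — the join is lossless.

Yes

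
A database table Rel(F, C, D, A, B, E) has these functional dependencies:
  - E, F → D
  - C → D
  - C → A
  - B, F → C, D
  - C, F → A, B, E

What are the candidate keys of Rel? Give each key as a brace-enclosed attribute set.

{F} never appears on the right of any FD, so every key must include it.
{B, F}⁺ = {A, B, C, D, E, F}, which is every attribute, so {B, F} is a candidate key.
{C, F}⁺ = {A, B, C, D, E, F}, which is every attribute, so {C, F} is a candidate key.
These are minimal and exhaustive — every other superkey contains one of them.

{B, F}, {C, F}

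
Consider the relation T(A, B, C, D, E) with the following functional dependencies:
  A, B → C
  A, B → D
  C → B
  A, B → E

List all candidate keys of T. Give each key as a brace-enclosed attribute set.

{A} never appears on the right of any FD, so every key must include it.
{A, B}⁺ = {A, B, C, D, E}, which is every attribute, so {A, B} is a candidate key.
{A, C}⁺ = {A, B, C, D, E}, which is every attribute, so {A, C} is a candidate key.
Any other superkey properly contains one of these, so there are no further candidate keys.

{A, B}, {A, C}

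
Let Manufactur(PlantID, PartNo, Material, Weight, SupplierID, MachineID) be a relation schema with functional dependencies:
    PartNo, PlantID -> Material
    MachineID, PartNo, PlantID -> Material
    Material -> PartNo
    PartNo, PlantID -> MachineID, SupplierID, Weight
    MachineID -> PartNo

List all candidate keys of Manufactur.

Attributes never on any right-hand side: {PlantID} — every candidate key must contain it.
{MachineID, PlantID}⁺ = {MachineID, Material, PartNo, PlantID, SupplierID, Weight}, which is every attribute, so {MachineID, PlantID} is a candidate key.
{Material, PlantID}⁺ = {MachineID, Material, PartNo, PlantID, SupplierID, Weight}, which is every attribute, so {Material, PlantID} is a candidate key.
{PartNo, PlantID}⁺ = {MachineID, Material, PartNo, PlantID, SupplierID, Weight}, which is every attribute, so {PartNo, PlantID} is a candidate key.
No proper subset of any of these is a key, and no other minimal superkey exists.

{MachineID, PlantID}, {Material, PlantID}, {PartNo, PlantID}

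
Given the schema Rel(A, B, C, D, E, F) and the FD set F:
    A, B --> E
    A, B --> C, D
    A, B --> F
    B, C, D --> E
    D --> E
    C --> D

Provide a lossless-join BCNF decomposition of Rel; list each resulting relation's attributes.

Candidate key of the original relation: {A, B}.
{A, B, C, D, E, F}: {B, C, D} determines {B, C, D, E} here but is not a superkey — split on B, C, D --> E, giving {B, C, D, E} and {A, B, C, D, F}.
{B, C, D, E}: {D} determines {D, E} here but is not a superkey — split on D --> E, giving {D, E} and {B, C, D}.
{D, E}: every determinant is a superkey — BCNF.
{B, C, D}: {C} determines {C, D} here but is not a superkey — split on C --> D, giving {C, D} and {B, C}.
{C, D}: every determinant is a superkey — BCNF.
{B, C}: every determinant is a superkey — BCNF.
{A, B, C, D, F}: {C} determines {C, D} here but is not a superkey — split on C --> D, giving {C, D} and {A, B, C, F}.
{C, D}: every determinant is a superkey — BCNF.
{A, B, C, F}: every determinant is a superkey — BCNF.

{A, B, C, F}; {C, D}; {D, E}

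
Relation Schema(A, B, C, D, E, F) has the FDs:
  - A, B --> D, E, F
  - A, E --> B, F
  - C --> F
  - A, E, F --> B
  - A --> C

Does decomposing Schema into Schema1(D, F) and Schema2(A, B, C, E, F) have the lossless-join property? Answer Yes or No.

Schema1 ∩ Schema2 = {F}; its closure under F is {F}.
The closure covers neither Schema1 nor Schema2 entirely; the join is not lossless.

No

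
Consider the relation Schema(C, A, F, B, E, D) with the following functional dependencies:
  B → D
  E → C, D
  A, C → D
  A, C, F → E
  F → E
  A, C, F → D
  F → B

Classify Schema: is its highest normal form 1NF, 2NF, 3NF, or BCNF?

1NF

Candidate key: {A, F}. Prime attributes: {A, F}.
B → D breaks BCNF: {B}⁺ = {B, D}, so {B} is not a superkey.
Because {D} is non-prime and the left side of B → D is not a superkey, the relation is not in 3NF.
Since {F} ⊂ {A, F} and {F}⁺ ⊇ {B, C, D, E} with {B, C, D, E} non-prime, there is a partial dependency; 2NF fails.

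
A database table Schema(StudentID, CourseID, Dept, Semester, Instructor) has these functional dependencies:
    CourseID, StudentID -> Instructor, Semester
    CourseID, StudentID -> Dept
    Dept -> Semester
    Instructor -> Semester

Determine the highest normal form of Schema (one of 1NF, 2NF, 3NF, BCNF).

2NF

Candidate key: {CourseID, StudentID}. Prime attributes: {CourseID, StudentID}.
Dept -> Semester breaks BCNF: {Dept}⁺ = {Dept, Semester}, so {Dept} is not a superkey.
Because {Semester} is non-prime and the left side of Dept -> Semester is not a superkey, the relation is not in 3NF.
No non-prime attribute depends on a proper subset of any candidate key, so 2NF holds.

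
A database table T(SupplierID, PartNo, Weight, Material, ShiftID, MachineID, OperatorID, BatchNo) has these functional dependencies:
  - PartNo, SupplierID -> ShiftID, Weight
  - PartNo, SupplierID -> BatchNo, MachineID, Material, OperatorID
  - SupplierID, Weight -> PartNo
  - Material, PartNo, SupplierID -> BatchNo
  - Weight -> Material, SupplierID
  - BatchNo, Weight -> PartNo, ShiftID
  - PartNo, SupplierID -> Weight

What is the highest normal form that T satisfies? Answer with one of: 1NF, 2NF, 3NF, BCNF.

Candidate keys: {PartNo, SupplierID}, {Weight}. Prime attributes: {PartNo, SupplierID, Weight}.
The left-hand side of every FD is a superkey, so BCNF is satisfied.

BCNF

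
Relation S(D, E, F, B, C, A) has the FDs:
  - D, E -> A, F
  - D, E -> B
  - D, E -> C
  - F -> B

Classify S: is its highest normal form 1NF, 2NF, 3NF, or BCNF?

2NF

Candidate key: {D, E}. Prime attributes: {D, E}.
F -> B: {F}⁺ = {B, F}, which is not all of the attributes, so the left side is not a superkey — BCNF is violated.
F -> B has non-prime {B} on the right and a non-superkey on the left, so 3NF fails.
Checking every proper subset of each key, none determines a non-prime attribute — 2NF is satisfied.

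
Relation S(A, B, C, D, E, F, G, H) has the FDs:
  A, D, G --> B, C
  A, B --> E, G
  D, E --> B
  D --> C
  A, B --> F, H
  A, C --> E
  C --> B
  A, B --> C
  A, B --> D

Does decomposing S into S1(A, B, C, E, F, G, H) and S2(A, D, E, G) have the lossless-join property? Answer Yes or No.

S1 ∩ S2 = {A, E, G}; its closure under F is {A, E, G}.
S1 ⊄ {A, E, G} and S2 ⊄ {A, E, G}, so the split is lossy.

No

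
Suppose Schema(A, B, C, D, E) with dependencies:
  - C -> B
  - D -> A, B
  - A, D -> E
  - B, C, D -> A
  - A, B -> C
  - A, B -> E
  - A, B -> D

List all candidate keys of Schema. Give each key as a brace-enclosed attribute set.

{D}⁺ = {A, B, C, D, E} — all of the relation — so {D} is a candidate key.
{A, B}⁺ = {A, B, C, D, E} — all of the relation — so {A, B} is a candidate key.
{A, C}⁺ = {A, B, C, D, E} — all of the relation — so {A, C} is a candidate key.
No proper subset of any of these is a key, and no other minimal superkey exists.

{A, B}, {A, C}, {D}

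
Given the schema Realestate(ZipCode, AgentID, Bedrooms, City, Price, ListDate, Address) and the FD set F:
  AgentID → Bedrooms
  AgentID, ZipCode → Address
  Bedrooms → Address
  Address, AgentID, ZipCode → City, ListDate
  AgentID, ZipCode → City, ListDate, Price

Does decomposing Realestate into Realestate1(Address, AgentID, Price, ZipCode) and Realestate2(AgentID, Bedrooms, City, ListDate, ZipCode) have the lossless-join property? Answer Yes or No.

Yes

The shared attributes are {AgentID, ZipCode} and {AgentID, ZipCode}⁺ = {Address, AgentID, Bedrooms, City, ListDate, Price, ZipCode}.
Since Realestate1 ⊆ {Address, AgentID, Bedrooms, City, ListDate, Price, ZipCode}, the intersection is a superkey of Realestate1; the decomposition is lossless.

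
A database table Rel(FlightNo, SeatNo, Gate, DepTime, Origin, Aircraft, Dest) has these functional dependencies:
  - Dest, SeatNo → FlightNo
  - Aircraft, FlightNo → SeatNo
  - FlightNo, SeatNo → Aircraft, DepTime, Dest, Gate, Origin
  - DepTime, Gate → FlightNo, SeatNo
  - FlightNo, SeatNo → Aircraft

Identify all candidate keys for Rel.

{Aircraft, FlightNo}⁺ = {Aircraft, DepTime, Dest, FlightNo, Gate, Origin, SeatNo} — all of the relation — so {Aircraft, FlightNo} is a candidate key.
{DepTime, Gate}⁺ = {Aircraft, DepTime, Dest, FlightNo, Gate, Origin, SeatNo} — all of the relation — so {DepTime, Gate} is a candidate key.
{Dest, SeatNo}⁺ = {Aircraft, DepTime, Dest, FlightNo, Gate, Origin, SeatNo} — all of the relation — so {Dest, SeatNo} is a candidate key.
{FlightNo, SeatNo}⁺ = {Aircraft, DepTime, Dest, FlightNo, Gate, Origin, SeatNo} — all of the relation — so {FlightNo, SeatNo} is a candidate key.
These are minimal and exhaustive — every other superkey contains one of them.

{Aircraft, FlightNo}, {DepTime, Gate}, {Dest, SeatNo}, {FlightNo, SeatNo}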